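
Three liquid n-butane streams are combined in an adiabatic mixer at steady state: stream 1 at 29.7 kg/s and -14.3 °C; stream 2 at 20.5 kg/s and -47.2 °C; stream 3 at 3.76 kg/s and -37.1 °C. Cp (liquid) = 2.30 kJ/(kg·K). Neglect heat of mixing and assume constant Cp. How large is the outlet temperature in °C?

Energy balance with Q = 0: Σ ṁᵢCp,ᵢ(T_out − Tᵢ) = 0
Σ ṁᵢCp,ᵢTᵢ = 29.7×2.30×-14.3 + 20.5×2.30×-47.2 + 3.76×2.30×-37.1 = -3523.2
Σ ṁᵢCp,ᵢ = 29.7×2.30 + 20.5×2.30 + 3.76×2.30 = 124.11
T_out = -3523.2 / 124.11 = -28.388 °C

T_out = -28.4 °C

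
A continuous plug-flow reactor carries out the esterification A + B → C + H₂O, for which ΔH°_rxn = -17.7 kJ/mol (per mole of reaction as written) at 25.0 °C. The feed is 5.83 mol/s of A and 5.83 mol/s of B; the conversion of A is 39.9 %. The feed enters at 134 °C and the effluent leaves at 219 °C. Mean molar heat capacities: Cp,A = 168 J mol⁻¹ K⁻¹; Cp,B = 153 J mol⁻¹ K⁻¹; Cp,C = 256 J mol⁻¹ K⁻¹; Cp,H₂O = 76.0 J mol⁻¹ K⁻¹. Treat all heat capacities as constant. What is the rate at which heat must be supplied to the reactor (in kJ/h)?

Q_in = 442000 kJ/h

Extent of reaction ξ = 0.399 × 5.83 = 2.3262 mol/s
Reaction term: ξ·ΔH°_rxn = 2.3262 × -17.7 = -41.173 kJ/s
Sensible, feed 134→25 °C: -203.99 kJ/s
Outlet flows (mol/s): A 3.5038, B 3.5038, C 2.3262, H₂O 2.3262
Sensible, products 25→219 °C: 368.02 kJ/s
Q = ΔH = 122.86 kJ/s = 122.86 kW
Heat supplied = 442300 kJ/h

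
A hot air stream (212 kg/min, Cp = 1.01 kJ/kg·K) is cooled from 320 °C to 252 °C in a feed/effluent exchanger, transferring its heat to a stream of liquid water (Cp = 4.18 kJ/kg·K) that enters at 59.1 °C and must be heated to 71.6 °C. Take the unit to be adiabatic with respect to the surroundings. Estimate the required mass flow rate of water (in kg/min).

ṁ_c = 279 kg/min

Heat released by hot stream: Q = 212 × 1.01 × (320 − 252) = 14560 kJ/min
Energy balance on cold side (adiabatic exchanger): Q = ṁ_c·Cp_c·(T_c,out − T_c,in)
ṁ_c = 14560 / [4.18 × (71.6 − 59.1)] = 278.66 kg/min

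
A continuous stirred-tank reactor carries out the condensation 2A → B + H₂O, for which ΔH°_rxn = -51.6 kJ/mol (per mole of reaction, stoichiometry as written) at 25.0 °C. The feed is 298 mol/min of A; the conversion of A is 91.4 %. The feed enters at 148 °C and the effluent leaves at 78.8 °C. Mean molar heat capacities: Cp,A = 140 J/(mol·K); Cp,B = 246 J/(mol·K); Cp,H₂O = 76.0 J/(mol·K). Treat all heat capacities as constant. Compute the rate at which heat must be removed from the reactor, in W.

Extent of reaction ξ = 0.914 × 298 / 2 = 136.19 mol/min
Reaction term: ξ·ΔH°_rxn = 136.19 × -51.6 = -7027.2 kJ/min
Sensible, feed 148→25 °C: -5131.6 kJ/min
Outlet flows (mol/min): A 25.628, B 136.19, H₂O 136.19
Sensible, products 25→78.8 °C: 2552.3 kJ/min
Q = ΔH = -9606.5 kJ/min = -160.11 kW
Heat removed = 160110 W

Q_out = 160000 W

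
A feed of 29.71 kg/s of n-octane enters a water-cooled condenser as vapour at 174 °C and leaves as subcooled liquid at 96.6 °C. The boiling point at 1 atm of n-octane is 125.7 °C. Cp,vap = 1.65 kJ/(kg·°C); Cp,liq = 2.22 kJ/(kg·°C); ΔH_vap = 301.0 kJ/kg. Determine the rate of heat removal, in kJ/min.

Q_c = 794000 kJ/min

vapour 174→125.7 °C: -79.695 kJ/kg
condensation at 125.7 °C: -301 kJ/kg
liquid 125.7→96.6 °C: -64.602 kJ/kg
Δh = -79.695 + -301 + -64.602 = -445.3 kJ/kg
Q = ṁ·Δh = 29.71 kg/s × -445.3 kJ/kg = -13230 kJ/s
|Q| = 13230 kW = 793790 kJ/min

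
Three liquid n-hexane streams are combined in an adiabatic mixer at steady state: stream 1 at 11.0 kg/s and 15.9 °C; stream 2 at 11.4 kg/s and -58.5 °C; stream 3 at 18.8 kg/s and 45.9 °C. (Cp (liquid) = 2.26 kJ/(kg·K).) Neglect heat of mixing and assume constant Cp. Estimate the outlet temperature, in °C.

T_out = 9.00 °C

Adiabatic, steady state ⇒ Σ ṁᵢCp,ᵢ(T_out − Tᵢ) = 0
Σ ṁᵢCp,ᵢTᵢ = 11.0×2.26×15.9 + 11.4×2.26×-58.5 + 18.8×2.26×45.9 = 838.28
Σ ṁᵢCp,ᵢ = 11.0×2.26 + 11.4×2.26 + 18.8×2.26 = 93.112
T_out = 838.28 / 93.112 = 9.0029 °C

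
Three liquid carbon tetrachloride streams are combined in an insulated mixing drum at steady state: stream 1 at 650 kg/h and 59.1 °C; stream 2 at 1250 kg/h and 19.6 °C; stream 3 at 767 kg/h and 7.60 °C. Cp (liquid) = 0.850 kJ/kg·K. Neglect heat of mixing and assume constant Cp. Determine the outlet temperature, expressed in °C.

Adiabatic, steady state ⇒ Σ ṁᵢCp,ᵢ(T_out − Tᵢ) = 0
T_out = Σ ṁᵢCp,ᵢTᵢ / Σ ṁᵢCp,ᵢ
      = 58433 / 2266.9 = 25.776 °C

T_out = 25.8 °C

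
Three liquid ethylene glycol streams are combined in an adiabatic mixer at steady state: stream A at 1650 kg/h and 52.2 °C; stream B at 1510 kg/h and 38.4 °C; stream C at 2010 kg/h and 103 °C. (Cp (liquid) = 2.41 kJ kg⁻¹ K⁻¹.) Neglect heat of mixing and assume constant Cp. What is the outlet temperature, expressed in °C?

T_out = 67.9 °C

Adiabatic, steady state ⇒ Σ ṁᵢCp,ᵢ(T_out − Tᵢ) = 0
Σ ṁᵢCp,ᵢTᵢ = 1650×2.41×52.2 + 1510×2.41×38.4 + 2010×2.41×103 = 846260
Σ ṁᵢCp,ᵢ = 1650×2.41 + 1510×2.41 + 2010×2.41 = 12460
T_out = 846260 / 12460 = 67.92 °C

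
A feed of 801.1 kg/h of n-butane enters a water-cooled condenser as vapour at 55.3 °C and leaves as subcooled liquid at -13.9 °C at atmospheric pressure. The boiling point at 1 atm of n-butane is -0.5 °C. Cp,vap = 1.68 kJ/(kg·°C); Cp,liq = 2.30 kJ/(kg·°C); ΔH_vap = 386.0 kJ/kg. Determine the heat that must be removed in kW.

Q_c = 114 kW

vapour 55.3→-0.5 °C: -93.744 kJ/kg
condensation at -0.5 °C: -386 kJ/kg
liquid -0.5→-13.9 °C: -30.82 kJ/kg
Δh = -93.744 + -386 + -30.82 = -510.56 kJ/kg
Q = ṁ·Δh = 801.1 kg/h × -510.56 kJ/kg = -409010 kJ/h
|Q| = 113.61 kW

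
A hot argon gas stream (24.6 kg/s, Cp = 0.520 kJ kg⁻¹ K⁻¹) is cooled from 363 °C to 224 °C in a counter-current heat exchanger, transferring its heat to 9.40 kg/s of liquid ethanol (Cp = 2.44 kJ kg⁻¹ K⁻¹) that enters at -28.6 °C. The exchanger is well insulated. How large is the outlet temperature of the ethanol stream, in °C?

T_c,out = 48.9 °C

Heat released by hot stream: Q = 24.6 × 0.520 × (363 − 224) = 1778.1 kJ/s
Energy balance on cold side (adiabatic exchanger): Q = ṁ_c·Cp_c·(T_c,out − T_c,in)
T_c,out = -28.6 + 1778.1/(9.40 × 2.44) = 48.924 °C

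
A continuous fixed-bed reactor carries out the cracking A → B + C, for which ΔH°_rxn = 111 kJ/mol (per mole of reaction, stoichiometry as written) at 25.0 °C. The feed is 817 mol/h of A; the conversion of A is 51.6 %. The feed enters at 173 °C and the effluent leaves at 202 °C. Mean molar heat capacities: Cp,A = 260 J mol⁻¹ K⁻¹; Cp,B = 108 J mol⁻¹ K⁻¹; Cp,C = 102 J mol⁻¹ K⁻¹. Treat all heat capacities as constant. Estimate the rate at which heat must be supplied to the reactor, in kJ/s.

Q_in = 13.7 kJ/s

Extent of reaction ξ = 0.516 × 817 = 421.57 mol/h
Reaction term: ξ·ΔH°_rxn = 421.57 × 111 = 46794 kJ/h
Sensible, feed 173→25 °C: -31438 kJ/h
Outlet flows (mol/h): A 395.43, B 421.57, C 421.57
Sensible, products 25→202 °C: 33867 kJ/h
Q = ΔH = 49224 kJ/h = 13.673 kW
Heat supplied = 13.673 kJ/s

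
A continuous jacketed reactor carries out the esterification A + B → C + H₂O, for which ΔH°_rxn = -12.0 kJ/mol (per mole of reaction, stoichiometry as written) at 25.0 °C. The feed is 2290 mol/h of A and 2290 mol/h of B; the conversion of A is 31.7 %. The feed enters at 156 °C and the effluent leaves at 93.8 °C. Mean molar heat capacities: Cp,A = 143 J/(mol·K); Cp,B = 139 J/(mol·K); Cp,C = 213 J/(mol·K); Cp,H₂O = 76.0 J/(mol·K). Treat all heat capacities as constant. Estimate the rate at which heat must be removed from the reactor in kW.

Q_out = 13.5 kW

Extent of reaction ξ = 0.317 × 2290 = 725.93 mol/h
Reaction term: ξ·ΔH°_rxn = 725.93 × -12.0 = -8711.2 kJ/h
Sensible, feed 156→25 °C: -84597 kJ/h
Outlet flows (mol/h): A 1564.1, B 1564.1, C 725.93, H₂O 725.93
Sensible, products 25→93.8 °C: 44779 kJ/h
Q = ΔH = -48529 kJ/h = -13.48 kW
Heat removed = 13.48 kW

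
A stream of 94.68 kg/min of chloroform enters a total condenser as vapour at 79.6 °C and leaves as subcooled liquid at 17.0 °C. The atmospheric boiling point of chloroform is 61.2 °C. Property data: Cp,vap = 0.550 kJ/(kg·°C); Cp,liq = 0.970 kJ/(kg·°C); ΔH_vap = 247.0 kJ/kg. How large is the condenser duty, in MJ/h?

vapour 79.6→61.2 °C: -10.12 kJ/kg
condensation at 61.2 °C: -247 kJ/kg
liquid 61.2→17.0 °C: -42.874 kJ/kg
Δh = -10.12 + -247 + -42.874 = -299.99 kJ/kg
Q = ṁ·Δh = 94.68 kg/min × -299.99 kJ/kg = -28403 kJ/min
|Q| = 473.39 kW = 1704.2 MJ/h

Q_c = 1700 MJ/h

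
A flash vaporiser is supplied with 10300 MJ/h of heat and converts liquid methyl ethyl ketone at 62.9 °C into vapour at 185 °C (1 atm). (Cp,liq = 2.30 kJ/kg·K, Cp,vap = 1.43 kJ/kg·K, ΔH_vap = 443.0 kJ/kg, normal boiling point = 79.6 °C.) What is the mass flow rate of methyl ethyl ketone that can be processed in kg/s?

Δh = 2.30×(79.6−62.9) + 443.0 + 1.43×(185−79.6) = 632.13 kJ/kg
Q = 10300 MJ/h = 2861.1 kJ/s = 2861.1 kJ/s
ṁ = Q/Δh = 2861.1 / 632.13 = 4.5261 kg/s

ṁ = 4.53 kg/s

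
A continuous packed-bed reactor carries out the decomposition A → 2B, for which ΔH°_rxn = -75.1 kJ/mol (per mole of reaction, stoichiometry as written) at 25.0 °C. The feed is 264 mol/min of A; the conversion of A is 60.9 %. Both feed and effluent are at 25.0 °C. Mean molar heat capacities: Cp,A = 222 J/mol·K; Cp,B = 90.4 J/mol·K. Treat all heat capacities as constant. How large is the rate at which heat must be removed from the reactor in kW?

Q_out = 201 kW

Extent of reaction ξ = 0.609 × 264 = 160.78 mol/min
Reaction term: ξ·ΔH°_rxn = 160.78 × -75.1 = -12074 kJ/min
Q = ΔH = -12074 kJ/min = -201.24 kW
Heat removed = 201.24 kW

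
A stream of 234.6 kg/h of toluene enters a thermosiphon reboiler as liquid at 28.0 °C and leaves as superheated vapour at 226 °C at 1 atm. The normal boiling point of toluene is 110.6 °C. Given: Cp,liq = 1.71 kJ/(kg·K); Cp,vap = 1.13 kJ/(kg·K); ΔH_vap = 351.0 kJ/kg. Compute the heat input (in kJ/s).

Q = 40.6 kJ/s

liquid 28.0→110.6 °C: 141.25 kJ/kg
vaporisation at 110.6 °C: 351 kJ/kg
vapour 110.6→226 °C: 130.4 kJ/kg
Δh = 141.25 + 351 + 130.4 = 622.65 kJ/kg
Q = ṁ·Δh = 234.6 kg/h × 622.65 kJ/kg = 146070 kJ/h
|Q| = 40.576 kW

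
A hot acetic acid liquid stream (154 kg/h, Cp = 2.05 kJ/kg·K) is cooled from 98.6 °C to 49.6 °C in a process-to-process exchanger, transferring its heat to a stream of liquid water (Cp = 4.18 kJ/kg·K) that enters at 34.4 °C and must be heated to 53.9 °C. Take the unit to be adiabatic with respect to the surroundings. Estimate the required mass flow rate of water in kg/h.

Heat released by hot stream: Q = 154 × 2.05 × (98.6 − 49.6) = 15469 kJ/h
Energy balance on cold side (adiabatic exchanger): Q = ṁ_c·Cp_c·(T_c,out − T_c,in)
ṁ_c = 15469 / [4.18 × (53.9 − 34.4)] = 189.78 kg/h

ṁ_c = 190 kg/h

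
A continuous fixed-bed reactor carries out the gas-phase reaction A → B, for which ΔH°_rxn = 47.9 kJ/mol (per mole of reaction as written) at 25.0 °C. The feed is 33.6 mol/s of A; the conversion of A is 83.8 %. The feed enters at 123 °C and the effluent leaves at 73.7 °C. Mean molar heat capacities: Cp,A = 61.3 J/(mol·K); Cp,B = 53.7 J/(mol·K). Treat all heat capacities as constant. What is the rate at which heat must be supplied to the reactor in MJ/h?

Q_in = 4450 MJ/h

Extent of reaction ξ = 0.838 × 33.6 = 28.157 mol/s
Reaction term: ξ·ΔH°_rxn = 28.157 × 47.9 = 1348.7 kJ/s
Sensible, feed 123→25 °C: -201.85 kJ/s
Outlet flows (mol/s): A 5.4432, B 28.157
Sensible, products 25→73.7 °C: 89.885 kJ/s
Q = ΔH = 1236.7 kJ/s = 1236.7 kW
Heat supplied = 4452.3 MJ/h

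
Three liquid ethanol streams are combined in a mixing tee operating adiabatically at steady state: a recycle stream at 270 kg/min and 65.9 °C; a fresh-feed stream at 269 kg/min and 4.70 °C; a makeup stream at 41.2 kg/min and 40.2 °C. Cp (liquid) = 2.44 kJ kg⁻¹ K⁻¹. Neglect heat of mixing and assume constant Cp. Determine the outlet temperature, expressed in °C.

T_out = 35.7 °C

Adiabatic, steady state ⇒ Σ ṁᵢCp,ᵢ(T_out − Tᵢ) = 0
T_out = Σ ṁᵢCp,ᵢTᵢ / Σ ṁᵢCp,ᵢ
      = 50541 / 1415.7 = 35.701 °C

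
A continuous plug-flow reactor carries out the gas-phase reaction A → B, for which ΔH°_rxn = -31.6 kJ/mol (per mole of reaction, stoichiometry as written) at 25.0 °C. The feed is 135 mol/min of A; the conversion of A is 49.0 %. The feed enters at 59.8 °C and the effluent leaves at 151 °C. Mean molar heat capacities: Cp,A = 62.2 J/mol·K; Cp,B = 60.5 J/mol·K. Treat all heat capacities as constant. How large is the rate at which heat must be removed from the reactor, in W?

Extent of reaction ξ = 0.490 × 135 = 66.15 mol/min
Reaction term: ξ·ΔH°_rxn = 66.15 × -31.6 = -2090.3 kJ/min
Sensible, feed 59.8→25 °C: -292.22 kJ/min
Outlet flows (mol/min): A 68.85, B 66.15
Sensible, products 25→151 °C: 1043.9 kJ/min
Q = ΔH = -1338.7 kJ/min = -22.312 kW
Heat removed = 22312 W

Q_out = 22300 W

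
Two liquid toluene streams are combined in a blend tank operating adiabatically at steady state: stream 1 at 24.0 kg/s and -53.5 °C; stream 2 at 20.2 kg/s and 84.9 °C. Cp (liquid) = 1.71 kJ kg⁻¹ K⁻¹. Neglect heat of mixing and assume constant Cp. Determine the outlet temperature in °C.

T_out = 9.75 °C

Energy balance with Q = 0: Σ ṁᵢCp,ᵢ(T_out − Tᵢ) = 0
Σ ṁᵢCp,ᵢTᵢ = 24.0×1.71×-53.5 + 20.2×1.71×84.9 = 736.98
Σ ṁᵢCp,ᵢ = 24.0×1.71 + 20.2×1.71 = 75.582
T_out = 736.98 / 75.582 = 9.7507 °C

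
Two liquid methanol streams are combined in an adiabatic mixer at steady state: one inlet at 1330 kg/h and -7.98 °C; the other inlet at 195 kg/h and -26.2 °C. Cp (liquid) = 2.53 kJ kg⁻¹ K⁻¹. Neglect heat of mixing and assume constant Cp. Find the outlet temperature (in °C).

T_out = -10.3 °C

Adiabatic, steady state ⇒ Σ ṁᵢCp,ᵢ(T_out − Tᵢ) = 0
Σ ṁᵢCp,ᵢTᵢ = 1330×2.53×-7.98 + 195×2.53×-26.2 = -39778
Σ ṁᵢCp,ᵢ = 1330×2.53 + 195×2.53 = 3858.2
T_out = -39778 / 3858.2 = -10.31 °C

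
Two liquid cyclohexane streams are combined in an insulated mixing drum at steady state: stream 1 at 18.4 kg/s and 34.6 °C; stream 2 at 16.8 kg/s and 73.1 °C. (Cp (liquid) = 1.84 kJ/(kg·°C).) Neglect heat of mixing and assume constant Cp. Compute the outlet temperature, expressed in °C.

No heat crosses the boundary, so H_out = H_in.
T_out = Σ ṁᵢCp,ᵢTᵢ / Σ ṁᵢCp,ᵢ
      = 3431.1 / 64.768 = 52.975 °C

T_out = 53.0 °C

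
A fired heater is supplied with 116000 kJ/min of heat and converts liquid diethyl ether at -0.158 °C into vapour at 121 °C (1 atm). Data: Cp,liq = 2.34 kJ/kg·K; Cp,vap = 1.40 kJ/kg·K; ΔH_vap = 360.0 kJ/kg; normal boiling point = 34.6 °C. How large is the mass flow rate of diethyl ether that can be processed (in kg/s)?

ṁ = 3.44 kg/s

Δh = 2.34×(34.6−-0.158) + 360.0 + 1.40×(121−34.6) = 562.29 kJ/kg
Q = 116000 kJ/min = 1933.3 kJ/s = 1933.3 kJ/s
ṁ = Q/Δh = 1933.3 / 562.29 = 3.4383 kg/s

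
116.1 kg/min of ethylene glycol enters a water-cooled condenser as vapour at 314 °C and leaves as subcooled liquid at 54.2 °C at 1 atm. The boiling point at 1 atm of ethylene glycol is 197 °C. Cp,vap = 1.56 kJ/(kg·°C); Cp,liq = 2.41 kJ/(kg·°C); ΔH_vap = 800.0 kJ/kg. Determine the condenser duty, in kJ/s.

vapour 314→197 °C: -182.52 kJ/kg
condensation at 197 °C: -800 kJ/kg
liquid 197→54.2 °C: -344.15 kJ/kg
Δh = -182.52 + -800 + -344.15 = -1326.7 kJ/kg
Q = ṁ·Δh = 116.1 kg/min × -1326.7 kJ/kg = -154030 kJ/min
|Q| = 2567.1 kW

Q_c = 2570 kJ/s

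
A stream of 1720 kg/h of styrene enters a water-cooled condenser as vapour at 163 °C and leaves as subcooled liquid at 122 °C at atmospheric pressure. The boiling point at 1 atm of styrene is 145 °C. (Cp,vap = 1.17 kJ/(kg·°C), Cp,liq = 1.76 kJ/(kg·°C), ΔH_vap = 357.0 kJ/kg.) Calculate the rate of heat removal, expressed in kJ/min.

vapour 163→145 °C: -21.06 kJ/kg
condensation at 145 °C: -357 kJ/kg
liquid 145→122 °C: -40.48 kJ/kg
Δh = -21.06 + -357 + -40.48 = -418.54 kJ/kg
Q = ṁ·Δh = 1720 kg/h × -418.54 kJ/kg = -719890 kJ/h
|Q| = 199.97 kW = 11998 kJ/min

Q_c = 12000 kJ/min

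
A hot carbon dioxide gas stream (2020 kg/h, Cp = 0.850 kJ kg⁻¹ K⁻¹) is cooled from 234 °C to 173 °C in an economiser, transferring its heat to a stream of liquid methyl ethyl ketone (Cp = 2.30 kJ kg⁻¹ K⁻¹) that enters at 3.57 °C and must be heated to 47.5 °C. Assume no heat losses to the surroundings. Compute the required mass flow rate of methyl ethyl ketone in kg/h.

Heat released by hot stream: Q = 2020 × 0.850 × (234 − 173) = 104740 kJ/h
Energy balance on cold side (adiabatic exchanger): Q = ṁ_c·Cp_c·(T_c,out − T_c,in)
ṁ_c = 104740 / [2.30 × (47.5 − 3.57)] = 1036.6 kg/h

ṁ_c = 1040 kg/h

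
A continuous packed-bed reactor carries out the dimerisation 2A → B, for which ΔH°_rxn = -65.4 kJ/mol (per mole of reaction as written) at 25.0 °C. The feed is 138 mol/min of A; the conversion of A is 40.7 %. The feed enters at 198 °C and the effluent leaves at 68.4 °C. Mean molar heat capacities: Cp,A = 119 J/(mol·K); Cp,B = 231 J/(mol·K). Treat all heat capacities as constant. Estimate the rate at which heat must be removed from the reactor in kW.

Q_out = 66.2 kW

Extent of reaction ξ = 0.407 × 138 / 2 = 28.083 mol/min
Reaction term: ξ·ΔH°_rxn = 28.083 × -65.4 = -1836.6 kJ/min
Sensible, feed 198→25 °C: -2841 kJ/min
Outlet flows (mol/min): A 81.834, B 28.083
Sensible, products 25→68.4 °C: 704.18 kJ/min
Q = ΔH = -3973.5 kJ/min = -66.224 kW
Heat removed = 66.224 kW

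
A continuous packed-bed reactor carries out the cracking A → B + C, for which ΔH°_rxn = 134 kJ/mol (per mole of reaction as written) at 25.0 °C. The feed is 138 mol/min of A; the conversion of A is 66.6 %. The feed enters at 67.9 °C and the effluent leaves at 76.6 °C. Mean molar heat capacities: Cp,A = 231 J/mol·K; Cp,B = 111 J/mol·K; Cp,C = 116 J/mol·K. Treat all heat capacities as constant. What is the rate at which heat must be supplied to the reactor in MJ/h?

Q_in = 754 MJ/h

Extent of reaction ξ = 0.666 × 138 = 91.908 mol/min
Reaction term: ξ·ΔH°_rxn = 91.908 × 134 = 12316 kJ/min
Sensible, feed 67.9→25 °C: -1367.6 kJ/min
Outlet flows (mol/min): A 46.092, B 91.908, C 91.908
Sensible, products 25→76.6 °C: 1625.9 kJ/min
Q = ΔH = 12574 kJ/min = 209.57 kW
Heat supplied = 754.44 MJ/h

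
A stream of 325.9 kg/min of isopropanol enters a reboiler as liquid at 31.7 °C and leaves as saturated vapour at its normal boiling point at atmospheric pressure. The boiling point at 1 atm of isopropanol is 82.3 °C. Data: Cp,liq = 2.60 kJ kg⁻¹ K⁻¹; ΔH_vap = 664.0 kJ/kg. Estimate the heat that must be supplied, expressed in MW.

Q = 4.32 MW

liquid 31.7→82.3 °C: 131.56 kJ/kg
vaporisation at 82.3 °C: 664 kJ/kg
Δh = 131.56 + 664 = 795.56 kJ/kg
Q = ṁ·Δh = 325.9 kg/min × 795.56 kJ/kg = 259270 kJ/min
|Q| = 4321.2 kW = 4.3212 MW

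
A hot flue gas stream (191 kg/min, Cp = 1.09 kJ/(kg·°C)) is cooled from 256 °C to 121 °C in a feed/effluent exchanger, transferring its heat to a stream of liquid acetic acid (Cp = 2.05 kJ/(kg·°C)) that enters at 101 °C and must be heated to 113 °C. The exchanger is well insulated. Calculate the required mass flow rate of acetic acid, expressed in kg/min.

ṁ_c = 1140 kg/min

Heat released by hot stream: Q = 191 × 1.09 × (256 − 121) = 28106 kJ/min
Energy balance on cold side (adiabatic exchanger): Q = ṁ_c·Cp_c·(T_c,out − T_c,in)
ṁ_c = 28106 / [2.05 × (113 − 101)] = 1142.5 kg/min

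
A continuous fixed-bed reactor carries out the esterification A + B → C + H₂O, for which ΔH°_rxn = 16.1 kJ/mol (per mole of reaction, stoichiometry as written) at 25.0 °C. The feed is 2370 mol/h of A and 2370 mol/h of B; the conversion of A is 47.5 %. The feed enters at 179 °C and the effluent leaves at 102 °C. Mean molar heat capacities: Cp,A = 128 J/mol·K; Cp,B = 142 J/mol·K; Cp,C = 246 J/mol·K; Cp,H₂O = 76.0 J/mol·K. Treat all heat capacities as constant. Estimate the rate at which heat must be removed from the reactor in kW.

Extent of reaction ξ = 0.475 × 2370 = 1125.8 mol/h
Reaction term: ξ·ΔH°_rxn = 1125.8 × 16.1 = 18125 kJ/h
Sensible, feed 179→25 °C: -98545 kJ/h
Outlet flows (mol/h): A 1244.2, B 1244.2, C 1125.8, H₂O 1125.8
Sensible, products 25→102 °C: 53780 kJ/h
Q = ΔH = -26640 kJ/h = -7.4001 kW
Heat removed = 7.4001 kW

Q_out = 7.40 kW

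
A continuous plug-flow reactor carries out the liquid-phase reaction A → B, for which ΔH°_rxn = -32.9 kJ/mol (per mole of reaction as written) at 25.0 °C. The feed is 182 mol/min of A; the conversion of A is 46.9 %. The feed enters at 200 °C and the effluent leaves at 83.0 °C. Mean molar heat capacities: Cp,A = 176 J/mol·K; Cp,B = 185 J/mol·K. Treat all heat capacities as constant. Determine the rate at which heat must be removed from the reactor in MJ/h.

Extent of reaction ξ = 0.469 × 182 = 85.358 mol/min
Reaction term: ξ·ΔH°_rxn = 85.358 × -32.9 = -2808.3 kJ/min
Sensible, feed 200→25 °C: -5605.6 kJ/min
Outlet flows (mol/min): A 96.642, B 85.358
Sensible, products 25→83.0 °C: 1902.4 kJ/min
Q = ΔH = -6511.5 kJ/min = -108.52 kW
Heat removed = 390.69 MJ/h

Q_out = 391 MJ/h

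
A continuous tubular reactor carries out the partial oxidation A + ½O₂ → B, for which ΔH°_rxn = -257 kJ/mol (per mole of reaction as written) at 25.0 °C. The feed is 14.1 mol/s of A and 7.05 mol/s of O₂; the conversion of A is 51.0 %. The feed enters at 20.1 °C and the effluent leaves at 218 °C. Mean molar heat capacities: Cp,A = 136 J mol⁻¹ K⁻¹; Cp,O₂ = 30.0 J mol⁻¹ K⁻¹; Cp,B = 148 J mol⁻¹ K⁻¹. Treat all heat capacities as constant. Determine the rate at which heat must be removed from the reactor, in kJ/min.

Extent of reaction ξ = 0.510 × 14.1 = 7.191 mol/s
Reaction term: ξ·ΔH°_rxn = 7.191 × -257 = -1848.1 kJ/s
Sensible, feed 20.1→25 °C: 10.433 kJ/s
Outlet flows (mol/s): A 6.909, O₂ 3.4545, B 7.191
Sensible, products 25→218 °C: 406.75 kJ/s
Q = ΔH = -1430.9 kJ/s = -1430.9 kW
Heat removed = 85854 kJ/min

Q_out = 85900 kJ/min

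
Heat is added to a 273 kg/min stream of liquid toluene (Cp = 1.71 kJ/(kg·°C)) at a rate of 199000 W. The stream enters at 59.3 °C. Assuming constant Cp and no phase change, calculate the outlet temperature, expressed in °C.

Q = 199000 W = 11940 kJ/min
ΔT = Q/(ṁ·Cp) = 11940/(273×1.71) = 25.577 K
T_out = 59.3 + 25.577 = 84.877 °C

T_out = 84.9 °C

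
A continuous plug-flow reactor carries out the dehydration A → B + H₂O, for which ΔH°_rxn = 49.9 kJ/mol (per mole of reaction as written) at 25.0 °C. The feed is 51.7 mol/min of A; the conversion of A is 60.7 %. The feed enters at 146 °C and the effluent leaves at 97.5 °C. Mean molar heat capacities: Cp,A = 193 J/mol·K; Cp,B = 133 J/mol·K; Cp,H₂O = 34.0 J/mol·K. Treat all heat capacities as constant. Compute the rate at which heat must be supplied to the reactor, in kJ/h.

Extent of reaction ξ = 0.607 × 51.7 = 31.382 mol/min
Reaction term: ξ·ΔH°_rxn = 31.382 × 49.9 = 1566 kJ/min
Sensible, feed 146→25 °C: -1207.4 kJ/min
Outlet flows (mol/min): A 20.318, B 31.382, H₂O 31.382
Sensible, products 25→97.5 °C: 664.26 kJ/min
Q = ΔH = 1022.9 kJ/min = 17.048 kW
Heat supplied = 61372 kJ/h

Q_in = 61400 kJ/h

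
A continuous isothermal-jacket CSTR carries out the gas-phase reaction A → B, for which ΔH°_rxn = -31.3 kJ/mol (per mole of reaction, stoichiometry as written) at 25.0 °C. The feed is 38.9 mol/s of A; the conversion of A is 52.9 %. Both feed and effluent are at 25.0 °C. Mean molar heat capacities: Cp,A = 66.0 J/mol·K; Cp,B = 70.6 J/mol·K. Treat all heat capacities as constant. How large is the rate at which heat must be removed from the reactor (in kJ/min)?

Q_out = 38600 kJ/min

Extent of reaction ξ = 0.529 × 38.9 = 20.578 mol/s
Reaction term: ξ·ΔH°_rxn = 20.578 × -31.3 = -644.09 kJ/s
Q = ΔH = -644.09 kJ/s = -644.09 kW
Heat removed = 38646 kJ/min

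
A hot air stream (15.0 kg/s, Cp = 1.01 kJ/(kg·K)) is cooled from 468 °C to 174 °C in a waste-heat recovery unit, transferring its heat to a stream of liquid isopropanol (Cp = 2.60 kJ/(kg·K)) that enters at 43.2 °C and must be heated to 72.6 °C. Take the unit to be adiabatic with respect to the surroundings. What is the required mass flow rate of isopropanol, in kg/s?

Heat released by hot stream: Q = 15.0 × 1.01 × (468 − 174) = 4454.1 kJ/s
Energy balance on cold side (adiabatic exchanger): Q = ṁ_c·Cp_c·(T_c,out − T_c,in)
ṁ_c = 4454.1 / [2.60 × (72.6 − 43.2)] = 58.269 kg/s

ṁ_c = 58.3 kg/s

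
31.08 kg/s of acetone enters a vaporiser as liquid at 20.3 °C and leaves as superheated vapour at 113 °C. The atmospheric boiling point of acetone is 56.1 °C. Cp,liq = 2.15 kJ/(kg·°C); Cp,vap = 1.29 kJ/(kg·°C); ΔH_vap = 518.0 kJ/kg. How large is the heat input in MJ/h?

Q = 74800 MJ/h

liquid 20.3→56.1 °C: 76.97 kJ/kg
vaporisation at 56.1 °C: 518 kJ/kg
vapour 56.1→113 °C: 73.401 kJ/kg
Δh = 76.97 + 518 + 73.401 = 668.37 kJ/kg
Q = ṁ·Δh = 31.08 kg/s × 668.37 kJ/kg = 20773 kJ/s
|Q| = 20773 kW = 74783 MJ/h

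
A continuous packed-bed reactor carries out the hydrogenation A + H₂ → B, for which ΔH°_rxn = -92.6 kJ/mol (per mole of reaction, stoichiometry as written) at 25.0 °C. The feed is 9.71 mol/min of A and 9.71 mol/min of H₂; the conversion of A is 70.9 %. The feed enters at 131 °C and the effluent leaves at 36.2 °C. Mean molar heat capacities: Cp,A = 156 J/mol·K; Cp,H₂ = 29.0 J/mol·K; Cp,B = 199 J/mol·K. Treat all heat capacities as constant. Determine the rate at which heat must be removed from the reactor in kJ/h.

Q_out = 48400 kJ/h

Extent of reaction ξ = 0.709 × 9.71 = 6.8844 mol/min
Reaction term: ξ·ΔH°_rxn = 6.8844 × -92.6 = -637.49 kJ/min
Sensible, feed 131→25 °C: -190.41 kJ/min
Outlet flows (mol/min): A 2.8256, H₂ 2.8256, B 6.8844
Sensible, products 25→36.2 °C: 21.199 kJ/min
Q = ΔH = -806.71 kJ/min = -13.445 kW
Heat removed = 48403 kJ/h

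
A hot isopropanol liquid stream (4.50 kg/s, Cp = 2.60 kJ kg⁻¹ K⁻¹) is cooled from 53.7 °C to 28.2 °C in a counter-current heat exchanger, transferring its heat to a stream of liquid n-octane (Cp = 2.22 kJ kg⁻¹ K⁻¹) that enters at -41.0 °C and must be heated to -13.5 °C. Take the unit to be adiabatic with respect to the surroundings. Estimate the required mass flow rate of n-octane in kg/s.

Heat released by hot stream: Q = 4.50 × 2.60 × (53.7 − 28.2) = 298.35 kJ/s
Energy balance on cold side (adiabatic exchanger): Q = ṁ_c·Cp_c·(T_c,out − T_c,in)
ṁ_c = 298.35 / [2.22 × (-13.5 − -41.0)] = 4.887 kg/s

ṁ_c = 4.89 kg/s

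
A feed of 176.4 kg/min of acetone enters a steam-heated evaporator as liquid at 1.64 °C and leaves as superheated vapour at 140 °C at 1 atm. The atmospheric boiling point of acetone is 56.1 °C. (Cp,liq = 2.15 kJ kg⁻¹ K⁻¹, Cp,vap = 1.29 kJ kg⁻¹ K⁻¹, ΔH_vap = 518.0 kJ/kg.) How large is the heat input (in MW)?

Q = 2.19 MW

liquid 1.64→56.1 °C: 117.09 kJ/kg
vaporisation at 56.1 °C: 518 kJ/kg
vapour 56.1→140 °C: 108.23 kJ/kg
Δh = 117.09 + 518 + 108.23 = 743.32 kJ/kg
Q = ṁ·Δh = 176.4 kg/min × 743.32 kJ/kg = 131120 kJ/min
|Q| = 2185.4 kW = 2.1854 MW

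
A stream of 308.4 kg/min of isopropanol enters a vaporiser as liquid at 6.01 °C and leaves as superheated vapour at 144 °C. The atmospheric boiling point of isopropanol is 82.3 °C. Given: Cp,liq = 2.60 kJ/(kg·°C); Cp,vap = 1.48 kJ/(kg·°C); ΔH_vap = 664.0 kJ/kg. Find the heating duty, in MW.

liquid 6.01→82.3 °C: 198.35 kJ/kg
vaporisation at 82.3 °C: 664 kJ/kg
vapour 82.3→144 °C: 91.316 kJ/kg
Δh = 198.35 + 664 + 91.316 = 953.67 kJ/kg
Q = ṁ·Δh = 308.4 kg/min × 953.67 kJ/kg = 294110 kJ/min
|Q| = 4901.9 kW = 4.9019 MW

Q = 4.90 MW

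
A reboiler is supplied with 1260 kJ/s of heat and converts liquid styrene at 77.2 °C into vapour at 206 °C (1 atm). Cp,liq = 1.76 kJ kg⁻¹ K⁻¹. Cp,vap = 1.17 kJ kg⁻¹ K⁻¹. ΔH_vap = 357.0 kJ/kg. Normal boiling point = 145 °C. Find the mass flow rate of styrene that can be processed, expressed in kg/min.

ṁ = 138 kg/min

Δh = 1.76×(145−77.2) + 357.0 + 1.17×(206−145) = 547.7 kJ/kg
Q = 1260 kJ/s = 1260 kJ/s = 75600 kJ/min
ṁ = Q/Δh = 75600 / 547.7 = 138.03 kg/min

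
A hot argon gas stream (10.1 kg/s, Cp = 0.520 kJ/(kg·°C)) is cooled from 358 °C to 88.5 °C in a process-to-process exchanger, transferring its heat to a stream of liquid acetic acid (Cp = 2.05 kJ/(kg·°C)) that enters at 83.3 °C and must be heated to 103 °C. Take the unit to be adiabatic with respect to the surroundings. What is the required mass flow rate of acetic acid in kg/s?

ṁ_c = 35.0 kg/s

Heat released by hot stream: Q = 10.1 × 0.520 × (358 − 88.5) = 1415.4 kJ/s
Energy balance on cold side (adiabatic exchanger): Q = ṁ_c·Cp_c·(T_c,out − T_c,in)
ṁ_c = 1415.4 / [2.05 × (103 − 83.3)] = 35.048 kg/s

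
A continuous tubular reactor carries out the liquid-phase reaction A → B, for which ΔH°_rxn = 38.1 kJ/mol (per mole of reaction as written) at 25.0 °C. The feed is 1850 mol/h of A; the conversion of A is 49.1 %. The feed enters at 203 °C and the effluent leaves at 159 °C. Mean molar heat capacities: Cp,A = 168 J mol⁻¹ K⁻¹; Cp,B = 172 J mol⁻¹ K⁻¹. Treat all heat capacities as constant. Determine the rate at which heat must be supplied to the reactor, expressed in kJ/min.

Q_in = 357 kJ/min

Extent of reaction ξ = 0.491 × 1850 = 908.35 mol/h
Reaction term: ξ·ΔH°_rxn = 908.35 × 38.1 = 34608 kJ/h
Sensible, feed 203→25 °C: -55322 kJ/h
Outlet flows (mol/h): A 941.65, B 908.35
Sensible, products 25→159 °C: 42134 kJ/h
Q = ΔH = 21420 kJ/h = 5.9499 kW
Heat supplied = 357 kJ/min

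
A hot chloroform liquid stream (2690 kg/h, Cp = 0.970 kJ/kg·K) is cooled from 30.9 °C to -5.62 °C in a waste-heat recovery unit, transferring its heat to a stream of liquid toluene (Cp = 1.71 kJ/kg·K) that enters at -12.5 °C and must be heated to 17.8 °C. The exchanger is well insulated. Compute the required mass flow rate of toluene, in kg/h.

ṁ_c = 1840 kg/h

Heat released by hot stream: Q = 2690 × 0.970 × (30.9 − -5.62) = 95292 kJ/h
Energy balance on cold side (adiabatic exchanger): Q = ṁ_c·Cp_c·(T_c,out − T_c,in)
ṁ_c = 95292 / [1.71 × (17.8 − -12.5)] = 1839.1 kg/h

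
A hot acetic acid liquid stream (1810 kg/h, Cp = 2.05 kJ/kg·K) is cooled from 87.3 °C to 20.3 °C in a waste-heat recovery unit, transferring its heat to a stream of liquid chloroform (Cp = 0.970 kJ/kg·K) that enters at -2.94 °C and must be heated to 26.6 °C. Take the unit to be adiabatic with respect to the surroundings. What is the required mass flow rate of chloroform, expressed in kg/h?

ṁ_c = 8680 kg/h

Heat released by hot stream: Q = 1810 × 2.05 × (87.3 − 20.3) = 248600 kJ/h
Energy balance on cold side (adiabatic exchanger): Q = ṁ_c·Cp_c·(T_c,out − T_c,in)
ṁ_c = 248600 / [0.970 × (26.6 − -2.94)] = 8676.1 kg/h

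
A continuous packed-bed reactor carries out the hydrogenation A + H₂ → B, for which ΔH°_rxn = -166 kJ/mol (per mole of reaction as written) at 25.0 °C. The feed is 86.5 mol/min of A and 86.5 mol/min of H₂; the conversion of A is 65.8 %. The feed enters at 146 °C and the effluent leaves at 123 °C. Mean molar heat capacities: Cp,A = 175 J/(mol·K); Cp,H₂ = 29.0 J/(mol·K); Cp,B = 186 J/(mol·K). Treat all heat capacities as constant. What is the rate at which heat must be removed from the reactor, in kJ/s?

Q_out = 166 kJ/s

Extent of reaction ξ = 0.658 × 86.5 = 56.917 mol/min
Reaction term: ξ·ΔH°_rxn = 56.917 × -166 = -9448.2 kJ/min
Sensible, feed 146→25 °C: -2135.2 kJ/min
Outlet flows (mol/min): A 29.583, H₂ 29.583, B 56.917
Sensible, products 25→123 °C: 1628.9 kJ/min
Q = ΔH = -9954.5 kJ/min = -165.91 kW
Heat removed = 165.91 kJ/s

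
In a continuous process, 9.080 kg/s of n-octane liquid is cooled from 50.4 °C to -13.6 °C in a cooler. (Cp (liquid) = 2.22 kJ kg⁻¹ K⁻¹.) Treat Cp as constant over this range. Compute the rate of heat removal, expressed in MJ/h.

Q = ṁ·Cp·ΔT = 9.080 × 2.22 × (-13.6 − 50.4) = -1290.1 kJ/s
Cooling duty = 4644.3 MJ/h

Q_c = 4640 MJ/h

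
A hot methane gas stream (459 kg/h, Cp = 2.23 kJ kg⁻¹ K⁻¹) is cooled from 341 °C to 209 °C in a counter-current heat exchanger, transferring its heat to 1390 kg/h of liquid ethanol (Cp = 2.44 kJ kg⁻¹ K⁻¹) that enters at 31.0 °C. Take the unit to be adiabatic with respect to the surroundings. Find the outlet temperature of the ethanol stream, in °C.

T_c,out = 70.8 °C

Heat released by hot stream: Q = 459 × 2.23 × (341 − 209) = 135110 kJ/h
Energy balance on cold side (adiabatic exchanger): Q = ṁ_c·Cp_c·(T_c,out − T_c,in)
T_c,out = 31.0 + 135110/(1390 × 2.44) = 70.837 °C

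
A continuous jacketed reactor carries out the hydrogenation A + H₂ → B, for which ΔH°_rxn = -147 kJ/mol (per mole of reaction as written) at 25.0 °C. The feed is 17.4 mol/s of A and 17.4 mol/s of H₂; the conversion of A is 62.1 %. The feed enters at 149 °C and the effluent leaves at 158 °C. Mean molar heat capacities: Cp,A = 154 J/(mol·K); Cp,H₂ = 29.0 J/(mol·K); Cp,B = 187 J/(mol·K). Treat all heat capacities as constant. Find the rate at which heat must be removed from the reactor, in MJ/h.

Extent of reaction ξ = 0.621 × 17.4 = 10.805 mol/s
Reaction term: ξ·ΔH°_rxn = 10.805 × -147 = -1588.4 kJ/s
Sensible, feed 149→25 °C: -394.84 kJ/s
Outlet flows (mol/s): A 6.5946, H₂ 6.5946, B 10.805
Sensible, products 25→158 °C: 429.25 kJ/s
Q = ΔH = -1554 kJ/s = -1554 kW
Heat removed = 5594.4 MJ/h

Q_out = 5590 MJ/h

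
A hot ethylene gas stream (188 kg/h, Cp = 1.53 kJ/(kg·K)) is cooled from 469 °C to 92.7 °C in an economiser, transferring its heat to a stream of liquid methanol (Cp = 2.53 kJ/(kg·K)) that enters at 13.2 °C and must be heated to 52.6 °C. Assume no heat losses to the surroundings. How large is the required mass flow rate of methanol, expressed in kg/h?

Heat released by hot stream: Q = 188 × 1.53 × (469 − 92.7) = 108240 kJ/h
Energy balance on cold side (adiabatic exchanger): Q = ṁ_c·Cp_c·(T_c,out − T_c,in)
ṁ_c = 108240 / [2.53 × (52.6 − 13.2)] = 1085.8 kg/h

ṁ_c = 1090 kg/h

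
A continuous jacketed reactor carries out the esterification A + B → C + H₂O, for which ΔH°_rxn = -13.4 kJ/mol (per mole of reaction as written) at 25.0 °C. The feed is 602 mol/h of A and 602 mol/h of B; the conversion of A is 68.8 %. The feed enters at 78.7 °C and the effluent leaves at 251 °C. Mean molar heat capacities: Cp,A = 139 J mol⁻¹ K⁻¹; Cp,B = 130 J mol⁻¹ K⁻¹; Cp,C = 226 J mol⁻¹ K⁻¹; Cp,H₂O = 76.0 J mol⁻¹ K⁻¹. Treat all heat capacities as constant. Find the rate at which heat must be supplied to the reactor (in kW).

Q_in = 7.07 kW

Extent of reaction ξ = 0.688 × 602 = 414.18 mol/h
Reaction term: ξ·ΔH°_rxn = 414.18 × -13.4 = -5550 kJ/h
Sensible, feed 78.7→25 °C: -8696.1 kJ/h
Outlet flows (mol/h): A 187.82, B 187.82, C 414.18, H₂O 414.18
Sensible, products 25→251 °C: 39687 kJ/h
Q = ΔH = 25441 kJ/h = 7.0669 kW
Heat supplied = 7.0669 kW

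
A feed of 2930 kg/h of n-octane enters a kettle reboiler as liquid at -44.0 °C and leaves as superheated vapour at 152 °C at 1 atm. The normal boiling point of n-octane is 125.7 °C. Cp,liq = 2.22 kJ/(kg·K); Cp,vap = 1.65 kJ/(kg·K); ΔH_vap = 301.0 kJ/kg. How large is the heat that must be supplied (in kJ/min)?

Q = 35200 kJ/min

liquid -44.0→125.7 °C: 376.73 kJ/kg
vaporisation at 125.7 °C: 301 kJ/kg
vapour 125.7→152 °C: 43.395 kJ/kg
Δh = 376.73 + 301 + 43.395 = 721.13 kJ/kg
Q = ṁ·Δh = 2930 kg/h × 721.13 kJ/kg = 2.1129e+06 kJ/h
|Q| = 586.92 kW = 35215 kJ/min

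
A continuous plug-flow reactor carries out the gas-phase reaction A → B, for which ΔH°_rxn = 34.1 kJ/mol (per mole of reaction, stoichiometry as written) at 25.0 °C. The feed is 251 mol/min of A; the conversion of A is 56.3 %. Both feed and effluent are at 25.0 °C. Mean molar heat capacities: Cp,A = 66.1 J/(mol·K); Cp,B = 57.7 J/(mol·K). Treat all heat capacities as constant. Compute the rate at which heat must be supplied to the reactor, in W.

Q_in = 80300 W

Extent of reaction ξ = 0.563 × 251 = 141.31 mol/min
Reaction term: ξ·ΔH°_rxn = 141.31 × 34.1 = 4818.8 kJ/min
Q = ΔH = 4818.8 kJ/min = 80.313 kW
Heat supplied = 80313 W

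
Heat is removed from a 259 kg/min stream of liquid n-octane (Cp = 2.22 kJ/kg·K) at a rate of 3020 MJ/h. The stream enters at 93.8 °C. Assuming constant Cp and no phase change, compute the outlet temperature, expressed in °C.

T_out = 6.26 °C

Q = 3020 MJ/h = 50333 kJ/min
ΔT = Q/(ṁ·Cp) = 50333/(259×2.22) = 87.539 K
T_out = 93.8 − 87.539 = 6.2607 °C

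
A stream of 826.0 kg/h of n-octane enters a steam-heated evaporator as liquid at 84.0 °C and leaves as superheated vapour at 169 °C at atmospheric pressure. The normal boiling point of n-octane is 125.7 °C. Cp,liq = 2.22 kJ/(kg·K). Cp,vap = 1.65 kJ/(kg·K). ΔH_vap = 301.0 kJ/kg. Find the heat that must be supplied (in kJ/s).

liquid 84.0→125.7 °C: 92.574 kJ/kg
vaporisation at 125.7 °C: 301 kJ/kg
vapour 125.7→169 °C: 71.445 kJ/kg
Δh = 92.574 + 301 + 71.445 = 465.02 kJ/kg
Q = ṁ·Δh = 826.0 kg/h × 465.02 kJ/kg = 384110 kJ/h
|Q| = 106.7 kW

Q = 107 kJ/s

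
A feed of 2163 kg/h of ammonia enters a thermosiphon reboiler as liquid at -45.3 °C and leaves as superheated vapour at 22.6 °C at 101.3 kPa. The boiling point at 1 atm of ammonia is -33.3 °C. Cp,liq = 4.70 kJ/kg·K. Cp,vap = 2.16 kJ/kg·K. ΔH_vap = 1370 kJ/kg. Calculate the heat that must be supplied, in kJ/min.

liquid -45.3→-33.3 °C: 56.4 kJ/kg
vaporisation at -33.3 °C: 1370 kJ/kg
vapour -33.3→22.6 °C: 120.74 kJ/kg
Δh = 56.4 + 1370 + 120.74 = 1547.1 kJ/kg
Q = ṁ·Δh = 2163 kg/h × 1547.1 kJ/kg = 3.3465e+06 kJ/h
|Q| = 929.58 kW = 55775 kJ/min

Q = 55800 kJ/min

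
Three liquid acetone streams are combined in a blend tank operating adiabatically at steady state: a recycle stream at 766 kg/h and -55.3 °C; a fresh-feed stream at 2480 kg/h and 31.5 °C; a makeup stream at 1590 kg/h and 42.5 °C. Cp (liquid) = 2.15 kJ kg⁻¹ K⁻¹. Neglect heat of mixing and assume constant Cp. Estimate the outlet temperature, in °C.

No heat crosses the boundary, so H_out = H_in.
T_out = Σ ṁᵢCp,ᵢTᵢ / Σ ṁᵢCp,ᵢ
      = 222170 / 10397 = 21.368 °C

T_out = 21.4 °C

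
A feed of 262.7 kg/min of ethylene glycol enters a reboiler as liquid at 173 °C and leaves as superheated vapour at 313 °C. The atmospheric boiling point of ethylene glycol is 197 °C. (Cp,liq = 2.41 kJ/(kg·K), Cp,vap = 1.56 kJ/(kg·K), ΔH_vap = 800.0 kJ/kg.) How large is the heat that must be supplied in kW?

Q = 4550 kW

liquid 173→197 °C: 57.84 kJ/kg
vaporisation at 197 °C: 800 kJ/kg
vapour 197→313 °C: 180.96 kJ/kg
Δh = 57.84 + 800 + 180.96 = 1038.8 kJ/kg
Q = ṁ·Δh = 262.7 kg/min × 1038.8 kJ/kg = 272890 kJ/min
|Q| = 4548.2 kW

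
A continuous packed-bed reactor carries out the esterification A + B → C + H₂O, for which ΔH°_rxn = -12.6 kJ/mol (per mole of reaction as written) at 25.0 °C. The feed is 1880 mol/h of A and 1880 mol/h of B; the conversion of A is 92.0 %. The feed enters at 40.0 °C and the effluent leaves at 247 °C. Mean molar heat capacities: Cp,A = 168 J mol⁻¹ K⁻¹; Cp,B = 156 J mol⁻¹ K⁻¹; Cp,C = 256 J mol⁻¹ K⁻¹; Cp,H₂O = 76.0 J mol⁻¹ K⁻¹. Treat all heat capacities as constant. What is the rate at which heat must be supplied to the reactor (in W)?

Q_in = 29800 W

Extent of reaction ξ = 0.920 × 1880 = 1729.6 mol/h
Reaction term: ξ·ΔH°_rxn = 1729.6 × -12.6 = -21793 kJ/h
Sensible, feed 40.0→25 °C: -9136.8 kJ/h
Outlet flows (mol/h): A 150.4, B 150.4, C 1729.6, H₂O 1729.6
Sensible, products 25→247 °C: 138300 kJ/h
Q = ΔH = 107370 kJ/h = 29.824 kW
Heat supplied = 29824 W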